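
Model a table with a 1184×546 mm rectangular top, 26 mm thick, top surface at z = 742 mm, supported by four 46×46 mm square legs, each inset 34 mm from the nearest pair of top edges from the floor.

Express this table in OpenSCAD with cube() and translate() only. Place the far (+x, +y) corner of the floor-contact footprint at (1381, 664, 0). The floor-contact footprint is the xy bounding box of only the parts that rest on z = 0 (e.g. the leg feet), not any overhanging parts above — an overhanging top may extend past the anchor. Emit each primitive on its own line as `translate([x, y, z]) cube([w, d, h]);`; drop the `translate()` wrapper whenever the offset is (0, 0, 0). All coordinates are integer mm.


translate([231, 152, 716]) cube([1184, 546, 26]);
translate([265, 186, 0]) cube([46, 46, 716]);
translate([1335, 186, 0]) cube([46, 46, 716]);
translate([265, 618, 0]) cube([46, 46, 716]);
translate([1335, 618, 0]) cube([46, 46, 716]);


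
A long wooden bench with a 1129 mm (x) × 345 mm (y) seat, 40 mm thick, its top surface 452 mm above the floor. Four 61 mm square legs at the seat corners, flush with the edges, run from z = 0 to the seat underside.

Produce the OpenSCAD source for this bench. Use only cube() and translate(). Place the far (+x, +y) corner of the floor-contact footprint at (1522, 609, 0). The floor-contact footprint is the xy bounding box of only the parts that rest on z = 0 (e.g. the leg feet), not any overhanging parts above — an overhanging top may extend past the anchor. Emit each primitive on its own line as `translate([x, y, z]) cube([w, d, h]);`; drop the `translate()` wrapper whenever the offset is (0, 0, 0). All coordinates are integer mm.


translate([393, 264, 412]) cube([1129, 345, 40]);
translate([393, 264, 0]) cube([61, 61, 412]);
translate([393, 548, 0]) cube([61, 61, 412]);
translate([1461, 264, 0]) cube([61, 61, 412]);
translate([1461, 548, 0]) cube([61, 61, 412]);


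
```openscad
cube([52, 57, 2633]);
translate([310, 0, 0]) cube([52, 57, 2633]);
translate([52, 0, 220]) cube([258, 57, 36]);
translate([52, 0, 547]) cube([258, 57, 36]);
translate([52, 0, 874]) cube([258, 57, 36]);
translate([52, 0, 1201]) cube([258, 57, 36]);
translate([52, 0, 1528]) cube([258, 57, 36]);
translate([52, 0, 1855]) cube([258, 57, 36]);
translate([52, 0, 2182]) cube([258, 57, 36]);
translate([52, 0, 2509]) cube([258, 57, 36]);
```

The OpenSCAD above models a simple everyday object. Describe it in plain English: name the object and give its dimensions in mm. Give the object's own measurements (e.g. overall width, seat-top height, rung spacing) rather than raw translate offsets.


A straight ladder. Two 52×57 mm vertical rails, 2633 mm tall, stand 362 mm apart (outside-to-outside) with their front faces coplanar on the −y side. 8 rungs, each 57 mm deep and 36 mm tall, span between the inner faces of the rails, front faces flush with the rails. The lowest rung's underside is at z = 220 mm and rungs are spaced 327 mm apart (underside to underside).


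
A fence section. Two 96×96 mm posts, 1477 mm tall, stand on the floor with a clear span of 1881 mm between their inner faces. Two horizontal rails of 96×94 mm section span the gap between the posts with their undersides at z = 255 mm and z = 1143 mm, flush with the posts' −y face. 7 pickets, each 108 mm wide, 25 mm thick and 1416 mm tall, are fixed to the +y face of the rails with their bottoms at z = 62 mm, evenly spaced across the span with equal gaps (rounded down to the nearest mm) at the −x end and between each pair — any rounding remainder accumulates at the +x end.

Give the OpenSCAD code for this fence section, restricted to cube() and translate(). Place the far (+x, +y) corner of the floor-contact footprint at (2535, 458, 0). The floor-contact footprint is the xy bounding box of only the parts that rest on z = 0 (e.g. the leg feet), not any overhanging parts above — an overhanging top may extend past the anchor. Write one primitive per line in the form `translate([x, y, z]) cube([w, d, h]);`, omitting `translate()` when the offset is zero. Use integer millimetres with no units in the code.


translate([462, 362, 0]) cube([96, 96, 1477]);
translate([2439, 362, 0]) cube([96, 96, 1477]);
translate([558, 362, 255]) cube([1881, 96, 94]);
translate([558, 362, 1143]) cube([1881, 96, 94]);
translate([698, 458, 62]) cube([108, 25, 1416]);
translate([946, 458, 62]) cube([108, 25, 1416]);
translate([1194, 458, 62]) cube([108, 25, 1416]);
translate([1442, 458, 62]) cube([108, 25, 1416]);
translate([1690, 458, 62]) cube([108, 25, 1416]);
translate([1938, 458, 62]) cube([108, 25, 1416]);
translate([2186, 458, 62]) cube([108, 25, 1416]);


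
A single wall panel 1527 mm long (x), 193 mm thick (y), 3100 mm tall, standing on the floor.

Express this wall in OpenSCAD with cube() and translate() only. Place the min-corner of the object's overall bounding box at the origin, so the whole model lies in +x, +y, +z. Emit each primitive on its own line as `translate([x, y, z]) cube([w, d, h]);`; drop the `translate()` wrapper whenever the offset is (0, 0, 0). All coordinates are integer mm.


cube([1527, 193, 3100]);


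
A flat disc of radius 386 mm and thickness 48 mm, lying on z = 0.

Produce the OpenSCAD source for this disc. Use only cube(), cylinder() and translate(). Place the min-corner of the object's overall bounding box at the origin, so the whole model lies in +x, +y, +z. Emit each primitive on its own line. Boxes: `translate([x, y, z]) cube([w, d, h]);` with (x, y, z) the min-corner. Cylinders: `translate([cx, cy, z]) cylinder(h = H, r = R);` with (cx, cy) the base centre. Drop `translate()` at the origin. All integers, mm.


translate([386, 386, 0]) cylinder(h = 48, r = 386);


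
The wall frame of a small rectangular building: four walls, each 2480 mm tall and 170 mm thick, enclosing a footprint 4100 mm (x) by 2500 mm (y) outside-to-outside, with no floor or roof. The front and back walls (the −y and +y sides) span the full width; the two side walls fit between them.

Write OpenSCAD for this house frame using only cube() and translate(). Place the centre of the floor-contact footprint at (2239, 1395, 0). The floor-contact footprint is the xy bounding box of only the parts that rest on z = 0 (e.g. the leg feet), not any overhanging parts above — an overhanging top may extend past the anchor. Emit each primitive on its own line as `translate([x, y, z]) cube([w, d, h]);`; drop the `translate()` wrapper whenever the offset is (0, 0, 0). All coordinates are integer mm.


translate([189, 145, 0]) cube([4100, 170, 2480]);
translate([189, 2475, 0]) cube([4100, 170, 2480]);
translate([189, 315, 0]) cube([170, 2160, 2480]);
translate([4119, 315, 0]) cube([170, 2160, 2480]);


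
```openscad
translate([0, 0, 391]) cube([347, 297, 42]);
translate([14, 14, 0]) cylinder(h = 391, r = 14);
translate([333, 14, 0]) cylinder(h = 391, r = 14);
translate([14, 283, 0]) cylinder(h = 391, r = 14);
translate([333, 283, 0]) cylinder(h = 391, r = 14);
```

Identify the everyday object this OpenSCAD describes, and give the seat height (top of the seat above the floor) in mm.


A stool. The seat height is 433 mm.

A 347×297×42 slab at z = 391 on four corner cylinders — a stool. The seat top is 391 + 42 = 433 mm.


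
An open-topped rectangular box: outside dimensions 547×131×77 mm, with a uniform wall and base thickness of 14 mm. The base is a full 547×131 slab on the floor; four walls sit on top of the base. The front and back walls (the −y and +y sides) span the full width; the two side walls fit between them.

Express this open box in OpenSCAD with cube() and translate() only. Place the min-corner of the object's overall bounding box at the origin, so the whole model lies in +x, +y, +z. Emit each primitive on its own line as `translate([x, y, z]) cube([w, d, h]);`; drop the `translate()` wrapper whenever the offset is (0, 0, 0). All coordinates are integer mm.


cube([547, 131, 14]);
translate([0, 0, 14]) cube([547, 14, 63]);
translate([0, 117, 14]) cube([547, 14, 63]);
translate([0, 14, 14]) cube([14, 103, 63]);
translate([533, 14, 14]) cube([14, 103, 63]);


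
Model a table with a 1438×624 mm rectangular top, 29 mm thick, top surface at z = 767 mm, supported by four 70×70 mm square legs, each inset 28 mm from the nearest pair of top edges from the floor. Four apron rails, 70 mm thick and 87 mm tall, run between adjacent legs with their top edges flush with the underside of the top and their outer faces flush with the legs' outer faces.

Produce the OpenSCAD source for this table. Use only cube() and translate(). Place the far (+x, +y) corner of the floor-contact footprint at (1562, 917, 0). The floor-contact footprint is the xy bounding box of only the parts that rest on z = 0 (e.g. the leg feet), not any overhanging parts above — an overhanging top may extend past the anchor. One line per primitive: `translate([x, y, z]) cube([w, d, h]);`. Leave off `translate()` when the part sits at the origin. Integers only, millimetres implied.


translate([152, 321, 738]) cube([1438, 624, 29]);
translate([180, 349, 0]) cube([70, 70, 738]);
translate([1492, 349, 0]) cube([70, 70, 738]);
translate([180, 847, 0]) cube([70, 70, 738]);
translate([1492, 847, 0]) cube([70, 70, 738]);
translate([250, 349, 651]) cube([1242, 70, 87]);
translate([250, 847, 651]) cube([1242, 70, 87]);
translate([180, 419, 651]) cube([70, 428, 87]);
translate([1492, 419, 651]) cube([70, 428, 87]);


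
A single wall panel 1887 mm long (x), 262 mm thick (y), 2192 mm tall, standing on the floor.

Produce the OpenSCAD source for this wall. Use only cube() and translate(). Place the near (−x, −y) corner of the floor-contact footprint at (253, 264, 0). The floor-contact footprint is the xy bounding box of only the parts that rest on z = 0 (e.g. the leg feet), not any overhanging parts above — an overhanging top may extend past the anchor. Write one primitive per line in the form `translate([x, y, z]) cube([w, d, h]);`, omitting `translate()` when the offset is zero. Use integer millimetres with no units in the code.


translate([253, 264, 0]) cube([1887, 262, 2192]);


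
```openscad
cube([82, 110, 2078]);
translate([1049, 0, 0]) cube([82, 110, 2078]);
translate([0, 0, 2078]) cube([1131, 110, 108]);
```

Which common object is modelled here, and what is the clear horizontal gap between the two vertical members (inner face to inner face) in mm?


A door frame. The clear opening width is 967 mm.

Two 2078 mm tall posts with a header on top — a door frame. The left jamb is 82 mm wide at x = 0; the right jamb starts at x = 1049. The clear opening is 1049 − 82 = 967 mm.


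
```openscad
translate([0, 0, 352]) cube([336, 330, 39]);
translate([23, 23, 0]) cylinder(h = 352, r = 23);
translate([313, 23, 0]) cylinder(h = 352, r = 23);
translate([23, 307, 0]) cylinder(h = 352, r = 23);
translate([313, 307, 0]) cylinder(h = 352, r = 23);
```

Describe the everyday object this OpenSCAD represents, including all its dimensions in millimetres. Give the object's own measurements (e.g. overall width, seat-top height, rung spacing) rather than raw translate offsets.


A four-legged stool. The seat is a 336×330×39 mm slab whose top surface is at z = 391 mm; four round legs, each 46 mm in diameter, run from the floor (z = 0) to the underside of the seat, each leg's axis is inset half a diameter from the nearest pair of seat edges (so the leg's bounding box is flush with the corner).


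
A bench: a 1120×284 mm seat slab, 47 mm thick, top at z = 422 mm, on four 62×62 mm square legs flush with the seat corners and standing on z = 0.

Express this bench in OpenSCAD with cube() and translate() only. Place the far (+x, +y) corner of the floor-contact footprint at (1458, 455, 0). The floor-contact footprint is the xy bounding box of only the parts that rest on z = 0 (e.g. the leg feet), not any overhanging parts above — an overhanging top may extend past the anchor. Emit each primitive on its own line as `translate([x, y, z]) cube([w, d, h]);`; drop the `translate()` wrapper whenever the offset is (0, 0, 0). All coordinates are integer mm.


translate([338, 171, 375]) cube([1120, 284, 47]);
translate([338, 171, 0]) cube([62, 62, 375]);
translate([338, 393, 0]) cube([62, 62, 375]);
translate([1396, 171, 0]) cube([62, 62, 375]);
translate([1396, 393, 0]) cube([62, 62, 375]);


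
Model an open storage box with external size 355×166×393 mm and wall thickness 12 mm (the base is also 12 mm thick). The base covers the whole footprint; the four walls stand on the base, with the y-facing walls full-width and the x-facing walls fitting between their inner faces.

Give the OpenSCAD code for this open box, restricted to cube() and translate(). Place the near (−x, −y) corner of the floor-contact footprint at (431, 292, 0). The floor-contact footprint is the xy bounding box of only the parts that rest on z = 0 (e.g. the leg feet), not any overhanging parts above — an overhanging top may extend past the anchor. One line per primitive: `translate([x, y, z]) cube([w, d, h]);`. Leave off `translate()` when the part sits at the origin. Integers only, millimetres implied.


translate([431, 292, 0]) cube([355, 166, 12]);
translate([431, 292, 12]) cube([355, 12, 381]);
translate([431, 446, 12]) cube([355, 12, 381]);
translate([431, 304, 12]) cube([12, 142, 381]);
translate([774, 304, 12]) cube([12, 142, 381]);


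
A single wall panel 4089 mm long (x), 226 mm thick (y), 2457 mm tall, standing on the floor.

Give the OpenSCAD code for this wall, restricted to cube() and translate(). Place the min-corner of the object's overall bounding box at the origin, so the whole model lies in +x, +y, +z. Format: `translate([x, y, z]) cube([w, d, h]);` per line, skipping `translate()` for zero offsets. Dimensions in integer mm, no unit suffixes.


cube([4089, 226, 2457]);


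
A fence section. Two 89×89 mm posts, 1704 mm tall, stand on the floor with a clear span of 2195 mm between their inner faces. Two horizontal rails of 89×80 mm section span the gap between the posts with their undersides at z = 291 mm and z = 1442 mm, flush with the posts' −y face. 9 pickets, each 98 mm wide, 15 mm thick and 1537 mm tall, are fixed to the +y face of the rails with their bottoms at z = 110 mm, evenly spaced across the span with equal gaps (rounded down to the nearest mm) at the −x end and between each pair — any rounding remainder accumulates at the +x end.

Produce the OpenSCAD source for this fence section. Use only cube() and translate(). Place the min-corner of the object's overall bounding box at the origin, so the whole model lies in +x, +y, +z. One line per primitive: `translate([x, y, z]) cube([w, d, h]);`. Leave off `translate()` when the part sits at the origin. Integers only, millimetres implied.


cube([89, 89, 1704]);
translate([2284, 0, 0]) cube([89, 89, 1704]);
translate([89, 0, 291]) cube([2195, 89, 80]);
translate([89, 0, 1442]) cube([2195, 89, 80]);
translate([220, 89, 110]) cube([98, 15, 1537]);
translate([449, 89, 110]) cube([98, 15, 1537]);
translate([678, 89, 110]) cube([98, 15, 1537]);
translate([907, 89, 110]) cube([98, 15, 1537]);
translate([1136, 89, 110]) cube([98, 15, 1537]);
translate([1365, 89, 110]) cube([98, 15, 1537]);
translate([1594, 89, 110]) cube([98, 15, 1537]);
translate([1823, 89, 110]) cube([98, 15, 1537]);
translate([2052, 89, 110]) cube([98, 15, 1537]);


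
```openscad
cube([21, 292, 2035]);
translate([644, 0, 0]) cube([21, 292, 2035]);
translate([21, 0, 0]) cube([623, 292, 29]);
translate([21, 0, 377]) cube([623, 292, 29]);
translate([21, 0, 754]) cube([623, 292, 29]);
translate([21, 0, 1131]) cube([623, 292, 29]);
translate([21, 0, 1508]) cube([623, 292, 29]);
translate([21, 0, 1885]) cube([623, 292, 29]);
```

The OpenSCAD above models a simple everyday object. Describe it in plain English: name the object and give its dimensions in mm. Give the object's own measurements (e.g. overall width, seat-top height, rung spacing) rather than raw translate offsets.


An open bookshelf. Two side panels, each 21 mm thick, 292 mm deep and 2035 mm tall, stand 665 mm apart (outside-to-outside). Between them sit 6 shelves, each 29 mm thick and 292 mm deep, spanning the full gap between the sides. The bottom shelf rests on the floor (its underside at z = 0) and the clear gap between one shelf's top and the next shelf's underside is 348 mm.


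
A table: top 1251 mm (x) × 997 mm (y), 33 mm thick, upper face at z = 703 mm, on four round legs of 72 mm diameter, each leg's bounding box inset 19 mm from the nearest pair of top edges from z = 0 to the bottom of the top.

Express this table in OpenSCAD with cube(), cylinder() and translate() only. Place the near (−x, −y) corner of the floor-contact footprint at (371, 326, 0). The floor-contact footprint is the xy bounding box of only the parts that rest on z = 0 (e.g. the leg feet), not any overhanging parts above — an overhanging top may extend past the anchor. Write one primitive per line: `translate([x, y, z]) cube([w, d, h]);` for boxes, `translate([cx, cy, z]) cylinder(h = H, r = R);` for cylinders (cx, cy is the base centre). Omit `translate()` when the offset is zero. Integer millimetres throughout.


translate([352, 307, 670]) cube([1251, 997, 33]);
translate([407, 362, 0]) cylinder(h = 670, r = 36);
translate([1548, 362, 0]) cylinder(h = 670, r = 36);
translate([407, 1249, 0]) cylinder(h = 670, r = 36);
translate([1548, 1249, 0]) cylinder(h = 670, r = 36);


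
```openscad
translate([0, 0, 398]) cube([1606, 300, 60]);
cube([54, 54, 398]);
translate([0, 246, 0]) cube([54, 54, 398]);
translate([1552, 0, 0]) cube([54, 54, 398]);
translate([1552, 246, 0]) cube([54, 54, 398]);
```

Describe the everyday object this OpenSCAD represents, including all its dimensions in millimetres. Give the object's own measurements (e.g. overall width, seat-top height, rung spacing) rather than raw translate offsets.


A long wooden bench with a 1606 mm (x) × 300 mm (y) seat, 60 mm thick, its top surface 458 mm above the floor. Four 54 mm square legs at the seat corners, flush with the edges, run from z = 0 to the seat underside.


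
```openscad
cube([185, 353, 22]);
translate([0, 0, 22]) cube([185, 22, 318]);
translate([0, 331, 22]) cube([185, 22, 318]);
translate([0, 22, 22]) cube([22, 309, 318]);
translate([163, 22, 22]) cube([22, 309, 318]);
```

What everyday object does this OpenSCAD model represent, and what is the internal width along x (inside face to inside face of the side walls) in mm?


An open box. The internal width is 141 mm.

A 185×353 base slab with four walls standing on it — an open box. The base is 185 mm wide and the walls are 22 mm thick, so the internal width is 185 − 2 × 22 = 141 mm.


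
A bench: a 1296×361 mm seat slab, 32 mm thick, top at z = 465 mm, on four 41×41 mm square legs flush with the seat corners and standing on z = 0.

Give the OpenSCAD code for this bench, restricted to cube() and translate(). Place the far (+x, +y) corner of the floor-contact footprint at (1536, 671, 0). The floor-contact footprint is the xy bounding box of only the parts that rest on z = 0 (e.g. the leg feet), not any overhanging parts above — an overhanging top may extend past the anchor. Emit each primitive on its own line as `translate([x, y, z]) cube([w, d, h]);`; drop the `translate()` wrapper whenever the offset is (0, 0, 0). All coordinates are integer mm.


translate([240, 310, 433]) cube([1296, 361, 32]);
translate([240, 310, 0]) cube([41, 41, 433]);
translate([240, 630, 0]) cube([41, 41, 433]);
translate([1495, 310, 0]) cube([41, 41, 433]);
translate([1495, 630, 0]) cube([41, 41, 433]);


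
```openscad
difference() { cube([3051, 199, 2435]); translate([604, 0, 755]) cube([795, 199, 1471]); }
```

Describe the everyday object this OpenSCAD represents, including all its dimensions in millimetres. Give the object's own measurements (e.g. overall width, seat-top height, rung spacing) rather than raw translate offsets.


A wall 3051 mm long (x), 199 mm thick (y), 2435 mm tall, with a rectangular window opening cut through it. The opening is 795 mm wide and 1471 mm tall; its sill is at z = 755 mm and its near (−x) edge is 604 mm from the wall's −x end. The opening passes through the full wall thickness.


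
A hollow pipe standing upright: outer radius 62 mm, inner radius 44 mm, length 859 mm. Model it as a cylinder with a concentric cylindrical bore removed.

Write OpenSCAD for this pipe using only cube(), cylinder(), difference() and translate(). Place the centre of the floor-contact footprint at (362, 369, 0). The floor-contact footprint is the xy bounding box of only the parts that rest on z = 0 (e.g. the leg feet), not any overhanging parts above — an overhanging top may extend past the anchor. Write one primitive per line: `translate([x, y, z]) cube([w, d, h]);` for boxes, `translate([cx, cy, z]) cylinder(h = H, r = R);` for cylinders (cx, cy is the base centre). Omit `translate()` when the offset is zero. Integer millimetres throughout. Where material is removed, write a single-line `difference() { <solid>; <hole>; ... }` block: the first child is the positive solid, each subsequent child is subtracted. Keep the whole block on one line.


difference() { translate([362, 369, 0]) cylinder(h = 859, r = 62); translate([362, 369, 0]) cylinder(h = 859, r = 44); }


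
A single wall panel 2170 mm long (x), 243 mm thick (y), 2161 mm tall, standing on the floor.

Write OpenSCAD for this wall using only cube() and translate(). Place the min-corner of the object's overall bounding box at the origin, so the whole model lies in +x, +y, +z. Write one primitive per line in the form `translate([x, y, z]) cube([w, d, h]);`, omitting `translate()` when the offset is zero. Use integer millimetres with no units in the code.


cube([2170, 243, 2161]);


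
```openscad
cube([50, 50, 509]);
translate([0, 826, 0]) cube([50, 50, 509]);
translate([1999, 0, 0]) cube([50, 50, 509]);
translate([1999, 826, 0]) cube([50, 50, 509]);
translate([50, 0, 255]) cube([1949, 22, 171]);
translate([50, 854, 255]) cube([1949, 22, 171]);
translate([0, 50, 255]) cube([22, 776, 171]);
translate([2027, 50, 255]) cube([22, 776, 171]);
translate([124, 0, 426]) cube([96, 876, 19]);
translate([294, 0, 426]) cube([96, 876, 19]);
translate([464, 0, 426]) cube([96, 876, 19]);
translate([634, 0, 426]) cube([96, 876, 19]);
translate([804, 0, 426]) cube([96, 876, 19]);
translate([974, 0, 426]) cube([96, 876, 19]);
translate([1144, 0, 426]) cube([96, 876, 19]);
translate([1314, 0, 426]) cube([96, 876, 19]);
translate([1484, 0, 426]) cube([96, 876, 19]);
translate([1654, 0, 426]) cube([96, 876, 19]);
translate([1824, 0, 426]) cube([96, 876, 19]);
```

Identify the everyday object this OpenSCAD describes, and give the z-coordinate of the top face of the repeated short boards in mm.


A bed frame. The slat-top height is 445 mm.

Four posts, four rails, and a row of slats — a bed frame. Slats sit on the rails at z = 255 + 171 = 426; with slat thickness 19, the top is 445 mm.


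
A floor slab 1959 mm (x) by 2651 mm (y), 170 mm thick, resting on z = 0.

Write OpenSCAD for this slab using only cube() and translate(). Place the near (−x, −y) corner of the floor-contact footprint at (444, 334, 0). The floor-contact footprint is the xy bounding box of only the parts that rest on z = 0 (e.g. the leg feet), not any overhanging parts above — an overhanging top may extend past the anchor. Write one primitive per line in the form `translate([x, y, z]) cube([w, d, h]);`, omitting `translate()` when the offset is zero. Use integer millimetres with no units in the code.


translate([444, 334, 0]) cube([1959, 2651, 170]);


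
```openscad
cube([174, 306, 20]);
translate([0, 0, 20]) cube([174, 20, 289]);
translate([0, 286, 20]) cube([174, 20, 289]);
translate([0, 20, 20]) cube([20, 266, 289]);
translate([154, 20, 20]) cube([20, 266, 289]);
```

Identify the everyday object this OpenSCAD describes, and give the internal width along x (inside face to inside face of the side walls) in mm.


An open box. The internal width is 134 mm.

A 174×306 base slab with four walls standing on it — an open box. The base is 174 mm wide and the walls are 20 mm thick, so the internal width is 174 − 2 × 20 = 134 mm.


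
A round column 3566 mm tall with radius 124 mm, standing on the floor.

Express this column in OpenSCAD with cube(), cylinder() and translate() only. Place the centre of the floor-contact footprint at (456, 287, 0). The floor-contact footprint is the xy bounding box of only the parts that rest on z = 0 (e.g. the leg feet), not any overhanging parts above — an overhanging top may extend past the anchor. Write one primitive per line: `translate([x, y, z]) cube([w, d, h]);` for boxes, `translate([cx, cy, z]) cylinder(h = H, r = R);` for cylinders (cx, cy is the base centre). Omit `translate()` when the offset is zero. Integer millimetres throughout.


translate([456, 287, 0]) cylinder(h = 3566, r = 124);


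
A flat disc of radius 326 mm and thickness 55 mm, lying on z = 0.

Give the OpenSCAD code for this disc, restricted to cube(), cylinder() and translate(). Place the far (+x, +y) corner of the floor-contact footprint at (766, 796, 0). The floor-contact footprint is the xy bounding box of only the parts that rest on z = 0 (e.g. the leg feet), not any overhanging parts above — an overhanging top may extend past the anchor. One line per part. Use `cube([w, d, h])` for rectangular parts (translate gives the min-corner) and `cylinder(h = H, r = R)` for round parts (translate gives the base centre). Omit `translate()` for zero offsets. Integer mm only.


translate([440, 470, 0]) cylinder(h = 55, r = 326);


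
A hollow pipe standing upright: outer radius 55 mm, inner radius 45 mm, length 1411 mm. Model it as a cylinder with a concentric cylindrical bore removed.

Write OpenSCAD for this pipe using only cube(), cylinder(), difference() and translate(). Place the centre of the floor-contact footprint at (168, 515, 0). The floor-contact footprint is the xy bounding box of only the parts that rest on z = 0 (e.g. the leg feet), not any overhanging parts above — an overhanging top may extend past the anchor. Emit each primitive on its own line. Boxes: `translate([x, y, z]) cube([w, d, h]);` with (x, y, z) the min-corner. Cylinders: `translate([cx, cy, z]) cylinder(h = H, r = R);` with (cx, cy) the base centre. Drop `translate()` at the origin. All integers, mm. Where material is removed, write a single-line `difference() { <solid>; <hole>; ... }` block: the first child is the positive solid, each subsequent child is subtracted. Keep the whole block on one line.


difference() { translate([168, 515, 0]) cylinder(h = 1411, r = 55); translate([168, 515, 0]) cylinder(h = 1411, r = 45); }


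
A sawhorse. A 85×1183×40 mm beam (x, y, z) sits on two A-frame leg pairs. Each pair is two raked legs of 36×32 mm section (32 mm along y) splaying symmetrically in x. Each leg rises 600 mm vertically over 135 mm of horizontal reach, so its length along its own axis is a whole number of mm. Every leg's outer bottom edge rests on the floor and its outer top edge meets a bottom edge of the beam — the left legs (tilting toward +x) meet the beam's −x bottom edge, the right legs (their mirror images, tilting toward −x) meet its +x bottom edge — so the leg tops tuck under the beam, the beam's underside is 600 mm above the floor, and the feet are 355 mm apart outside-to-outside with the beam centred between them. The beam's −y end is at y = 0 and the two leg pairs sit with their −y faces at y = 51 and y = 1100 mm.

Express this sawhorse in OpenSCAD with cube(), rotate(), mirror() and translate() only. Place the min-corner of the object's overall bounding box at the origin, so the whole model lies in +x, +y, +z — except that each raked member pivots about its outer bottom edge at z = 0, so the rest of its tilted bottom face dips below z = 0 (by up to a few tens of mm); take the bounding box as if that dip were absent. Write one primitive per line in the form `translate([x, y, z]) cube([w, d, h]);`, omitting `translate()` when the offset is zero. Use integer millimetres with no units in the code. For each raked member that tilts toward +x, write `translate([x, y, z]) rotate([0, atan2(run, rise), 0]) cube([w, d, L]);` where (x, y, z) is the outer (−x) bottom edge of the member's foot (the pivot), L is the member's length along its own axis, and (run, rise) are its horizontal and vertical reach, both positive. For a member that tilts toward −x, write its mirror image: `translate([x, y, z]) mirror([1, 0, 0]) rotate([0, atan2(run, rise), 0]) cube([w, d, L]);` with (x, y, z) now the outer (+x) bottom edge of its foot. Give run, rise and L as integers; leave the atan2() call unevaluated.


translate([135, 0, 600]) cube([85, 1183, 40]);
translate([0, 51, 0]) rotate([0, atan2(135, 600), 0]) cube([36, 32, 615]);
translate([355, 51, 0]) mirror([1, 0, 0]) rotate([0, atan2(135, 600), 0]) cube([36, 32, 615]);
translate([0, 1100, 0]) rotate([0, atan2(135, 600), 0]) cube([36, 32, 615]);
translate([355, 1100, 0]) mirror([1, 0, 0]) rotate([0, atan2(135, 600), 0]) cube([36, 32, 615]);


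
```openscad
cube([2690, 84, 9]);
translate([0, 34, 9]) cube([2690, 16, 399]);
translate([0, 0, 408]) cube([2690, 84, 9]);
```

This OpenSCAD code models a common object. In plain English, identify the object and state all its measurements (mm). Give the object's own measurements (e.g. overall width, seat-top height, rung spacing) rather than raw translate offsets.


An I-beam lying along x, 2690 mm long. Overall section height 417 mm. Two flanges 84 mm wide (y) and 9 mm thick, one on the floor and one at the top; a web 16 mm thick runs between them, centred on the flange width.


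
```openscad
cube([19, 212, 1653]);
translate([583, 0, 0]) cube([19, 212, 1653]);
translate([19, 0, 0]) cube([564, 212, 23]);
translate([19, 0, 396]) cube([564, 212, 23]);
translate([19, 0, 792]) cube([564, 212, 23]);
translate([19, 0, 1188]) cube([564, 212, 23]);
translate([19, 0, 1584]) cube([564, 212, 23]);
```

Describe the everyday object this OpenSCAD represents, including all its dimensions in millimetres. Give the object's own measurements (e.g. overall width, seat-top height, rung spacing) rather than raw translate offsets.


An open bookshelf. Two side panels, each 19 mm thick, 212 mm deep and 1653 mm tall, stand 602 mm apart (outside-to-outside). Between them sit 5 shelves, each 23 mm thick and 212 mm deep, spanning the full gap between the sides. The bottom shelf rests on the floor (its underside at z = 0) and the clear gap between one shelf's top and the next shelf's underside is 373 mm.


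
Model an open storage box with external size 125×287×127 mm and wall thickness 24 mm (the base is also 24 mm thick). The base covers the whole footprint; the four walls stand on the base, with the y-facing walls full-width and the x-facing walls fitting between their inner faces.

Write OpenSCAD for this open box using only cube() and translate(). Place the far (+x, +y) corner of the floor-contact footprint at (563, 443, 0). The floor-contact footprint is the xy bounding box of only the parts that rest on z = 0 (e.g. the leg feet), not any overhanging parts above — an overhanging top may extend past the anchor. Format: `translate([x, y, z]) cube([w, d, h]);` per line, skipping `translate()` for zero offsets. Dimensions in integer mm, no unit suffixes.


translate([438, 156, 0]) cube([125, 287, 24]);
translate([438, 156, 24]) cube([125, 24, 103]);
translate([438, 419, 24]) cube([125, 24, 103]);
translate([438, 180, 24]) cube([24, 239, 103]);
translate([539, 180, 24]) cube([24, 239, 103]);


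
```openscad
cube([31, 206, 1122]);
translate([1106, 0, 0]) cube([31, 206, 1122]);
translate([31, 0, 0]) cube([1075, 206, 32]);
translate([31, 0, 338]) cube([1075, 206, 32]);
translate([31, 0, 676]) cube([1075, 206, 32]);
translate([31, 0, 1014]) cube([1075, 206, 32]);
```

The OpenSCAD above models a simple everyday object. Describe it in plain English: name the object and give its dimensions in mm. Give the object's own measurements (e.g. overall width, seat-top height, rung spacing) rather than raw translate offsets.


An open bookshelf. Two side panels, each 31 mm thick, 206 mm deep and 1122 mm tall, stand 1137 mm apart (outside-to-outside). Between them sit 4 shelves, each 32 mm thick and 206 mm deep, spanning the full gap between the sides. The bottom shelf rests on the floor (its underside at z = 0) and the clear gap between one shelf's top and the next shelf's underside is 306 mm.


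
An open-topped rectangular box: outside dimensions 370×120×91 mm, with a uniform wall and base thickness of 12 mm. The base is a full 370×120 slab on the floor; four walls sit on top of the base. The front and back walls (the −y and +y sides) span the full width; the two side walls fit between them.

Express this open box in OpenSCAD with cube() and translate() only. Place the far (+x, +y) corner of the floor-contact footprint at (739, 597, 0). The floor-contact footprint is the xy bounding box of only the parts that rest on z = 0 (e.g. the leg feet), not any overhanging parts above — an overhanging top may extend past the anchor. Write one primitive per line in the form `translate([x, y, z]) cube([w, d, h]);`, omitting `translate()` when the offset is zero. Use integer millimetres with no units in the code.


translate([369, 477, 0]) cube([370, 120, 12]);
translate([369, 477, 12]) cube([370, 12, 79]);
translate([369, 585, 12]) cube([370, 12, 79]);
translate([369, 489, 12]) cube([12, 96, 79]);
translate([727, 489, 12]) cube([12, 96, 79]);


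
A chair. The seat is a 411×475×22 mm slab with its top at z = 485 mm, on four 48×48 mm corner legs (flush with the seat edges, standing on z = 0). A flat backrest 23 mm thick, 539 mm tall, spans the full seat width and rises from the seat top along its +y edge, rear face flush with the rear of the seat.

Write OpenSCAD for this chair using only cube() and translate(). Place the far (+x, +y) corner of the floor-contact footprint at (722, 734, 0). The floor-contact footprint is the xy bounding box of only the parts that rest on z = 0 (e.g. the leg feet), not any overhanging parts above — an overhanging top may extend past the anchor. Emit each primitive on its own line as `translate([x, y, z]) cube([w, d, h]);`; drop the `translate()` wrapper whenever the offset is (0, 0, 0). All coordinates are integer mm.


translate([311, 259, 463]) cube([411, 475, 22]);
translate([311, 259, 0]) cube([48, 48, 463]);
translate([674, 259, 0]) cube([48, 48, 463]);
translate([311, 686, 0]) cube([48, 48, 463]);
translate([674, 686, 0]) cube([48, 48, 463]);
translate([311, 711, 485]) cube([411, 23, 539]);


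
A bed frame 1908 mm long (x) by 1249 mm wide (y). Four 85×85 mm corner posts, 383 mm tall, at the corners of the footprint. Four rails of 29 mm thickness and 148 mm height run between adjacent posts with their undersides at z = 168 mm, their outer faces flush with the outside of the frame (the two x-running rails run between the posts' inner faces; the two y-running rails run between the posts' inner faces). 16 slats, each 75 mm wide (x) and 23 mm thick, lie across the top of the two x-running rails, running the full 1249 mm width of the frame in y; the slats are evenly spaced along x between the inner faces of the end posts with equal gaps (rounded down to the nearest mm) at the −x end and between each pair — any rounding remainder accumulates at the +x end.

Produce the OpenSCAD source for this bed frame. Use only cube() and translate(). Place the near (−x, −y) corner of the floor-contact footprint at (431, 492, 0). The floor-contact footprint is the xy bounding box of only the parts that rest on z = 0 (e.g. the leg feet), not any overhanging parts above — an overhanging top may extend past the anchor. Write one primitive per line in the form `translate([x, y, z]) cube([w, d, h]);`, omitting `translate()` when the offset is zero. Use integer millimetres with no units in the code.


translate([431, 492, 0]) cube([85, 85, 383]);
translate([431, 1656, 0]) cube([85, 85, 383]);
translate([2254, 492, 0]) cube([85, 85, 383]);
translate([2254, 1656, 0]) cube([85, 85, 383]);
translate([516, 492, 168]) cube([1738, 29, 148]);
translate([516, 1712, 168]) cube([1738, 29, 148]);
translate([431, 577, 168]) cube([29, 1079, 148]);
translate([2310, 577, 168]) cube([29, 1079, 148]);
translate([547, 492, 316]) cube([75, 1249, 23]);
translate([653, 492, 316]) cube([75, 1249, 23]);
translate([759, 492, 316]) cube([75, 1249, 23]);
translate([865, 492, 316]) cube([75, 1249, 23]);
translate([971, 492, 316]) cube([75, 1249, 23]);
translate([1077, 492, 316]) cube([75, 1249, 23]);
translate([1183, 492, 316]) cube([75, 1249, 23]);
translate([1289, 492, 316]) cube([75, 1249, 23]);
translate([1395, 492, 316]) cube([75, 1249, 23]);
translate([1501, 492, 316]) cube([75, 1249, 23]);
translate([1607, 492, 316]) cube([75, 1249, 23]);
translate([1713, 492, 316]) cube([75, 1249, 23]);
translate([1819, 492, 316]) cube([75, 1249, 23]);
translate([1925, 492, 316]) cube([75, 1249, 23]);
translate([2031, 492, 316]) cube([75, 1249, 23]);
translate([2137, 492, 316]) cube([75, 1249, 23]);


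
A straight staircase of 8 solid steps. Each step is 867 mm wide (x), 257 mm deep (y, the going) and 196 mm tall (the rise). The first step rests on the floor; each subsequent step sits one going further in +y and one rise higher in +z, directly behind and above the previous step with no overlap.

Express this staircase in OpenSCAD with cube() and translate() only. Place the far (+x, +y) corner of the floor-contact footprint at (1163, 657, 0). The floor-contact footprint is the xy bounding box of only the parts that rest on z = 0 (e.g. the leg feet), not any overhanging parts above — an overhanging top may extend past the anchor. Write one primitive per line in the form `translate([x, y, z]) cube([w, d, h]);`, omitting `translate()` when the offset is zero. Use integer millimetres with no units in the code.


translate([296, 400, 0]) cube([867, 257, 196]);
translate([296, 657, 196]) cube([867, 257, 196]);
translate([296, 914, 392]) cube([867, 257, 196]);
translate([296, 1171, 588]) cube([867, 257, 196]);
translate([296, 1428, 784]) cube([867, 257, 196]);
translate([296, 1685, 980]) cube([867, 257, 196]);
translate([296, 1942, 1176]) cube([867, 257, 196]);
translate([296, 2199, 1372]) cube([867, 257, 196]);


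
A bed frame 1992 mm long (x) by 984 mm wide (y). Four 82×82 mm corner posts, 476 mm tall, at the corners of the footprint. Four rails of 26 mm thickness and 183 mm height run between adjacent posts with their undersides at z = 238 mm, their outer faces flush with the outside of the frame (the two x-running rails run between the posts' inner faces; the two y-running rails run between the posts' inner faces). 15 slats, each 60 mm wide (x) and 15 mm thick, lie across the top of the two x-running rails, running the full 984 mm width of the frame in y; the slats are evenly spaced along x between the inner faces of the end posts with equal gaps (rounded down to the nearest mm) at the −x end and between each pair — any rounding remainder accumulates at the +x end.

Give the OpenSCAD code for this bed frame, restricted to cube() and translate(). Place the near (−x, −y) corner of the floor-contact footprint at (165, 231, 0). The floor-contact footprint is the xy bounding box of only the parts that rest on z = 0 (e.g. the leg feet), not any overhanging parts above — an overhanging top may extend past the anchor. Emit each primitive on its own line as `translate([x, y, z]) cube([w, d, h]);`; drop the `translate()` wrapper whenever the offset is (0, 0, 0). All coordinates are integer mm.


// slat z = rail_z + rail_h = 238 + 183 = 421
// slat gap = ⌊(1828 − 15·60) / 16⌋ = 58
translate([165, 231, 0]) cube([82, 82, 476]);
translate([165, 1133, 0]) cube([82, 82, 476]);
translate([2075, 231, 0]) cube([82, 82, 476]);
translate([2075, 1133, 0]) cube([82, 82, 476]);
translate([247, 231, 238]) cube([1828, 26, 183]);
translate([247, 1189, 238]) cube([1828, 26, 183]);
translate([165, 313, 238]) cube([26, 820, 183]);
translate([2131, 313, 238]) cube([26, 820, 183]);
translate([305, 231, 421]) cube([60, 984, 15]);
translate([423, 231, 421]) cube([60, 984, 15]);
translate([541, 231, 421]) cube([60, 984, 15]);
translate([659, 231, 421]) cube([60, 984, 15]);
translate([777, 231, 421]) cube([60, 984, 15]);
translate([895, 231, 421]) cube([60, 984, 15]);
translate([1013, 231, 421]) cube([60, 984, 15]);
translate([1131, 231, 421]) cube([60, 984, 15]);
translate([1249, 231, 421]) cube([60, 984, 15]);
translate([1367, 231, 421]) cube([60, 984, 15]);
translate([1485, 231, 421]) cube([60, 984, 15]);
translate([1603, 231, 421]) cube([60, 984, 15]);
translate([1721, 231, 421]) cube([60, 984, 15]);
translate([1839, 231, 421]) cube([60, 984, 15]);
translate([1957, 231, 421]) cube([60, 984, 15]);
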